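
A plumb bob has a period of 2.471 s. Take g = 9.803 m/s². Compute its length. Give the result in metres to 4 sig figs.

1.516 m

From T = 2π√(L/g), L = gT²/(4π²) = 9.803 × 2.4710²/(4π²) = 1.516 m.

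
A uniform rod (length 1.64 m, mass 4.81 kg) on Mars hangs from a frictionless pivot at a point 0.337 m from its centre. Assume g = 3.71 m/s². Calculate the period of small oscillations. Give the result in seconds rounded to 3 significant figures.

3.27 s

For a physical pendulum T = 2π√(I/(mgd)), with d = 0.3370 m from pivot to centre of mass.
I_cm = mL²/12 = 4.81 × 1.64²/12 = 1.078 kg·m²; I = I_cm + md² = 1.078 + 4.81 × 0.3370² = 1.624 kg·m².
T = 2π√(1.624/(4.81 × 3.71 × 0.3370)) = 3.27 s.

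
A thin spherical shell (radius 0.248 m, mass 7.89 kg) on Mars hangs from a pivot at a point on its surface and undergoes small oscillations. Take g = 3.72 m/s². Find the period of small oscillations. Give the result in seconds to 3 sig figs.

2.09 s

I_cm = (2/3)mr² = 0.3235 kg·m². The pivot is at distance d = 0.248 m from the centre of mass.
By the parallel-axis theorem, I = I_cm + md² = 0.3235 + 0.4853 = 0.8088 kg·m².
T = 2π√(I/(mgd)) = 2π√(0.8088/(7.89 × 3.72 × 0.248)) = 2.09 s.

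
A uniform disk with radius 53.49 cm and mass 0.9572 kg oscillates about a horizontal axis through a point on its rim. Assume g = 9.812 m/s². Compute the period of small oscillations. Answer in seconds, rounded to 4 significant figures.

1.797 s

I_cm = ½mr² = 0.13694 kg·m². The pivot is at distance d = 0.5349 m from the centre of mass.
By the parallel-axis theorem, I = I_cm + md² = 0.13694 + 0.27387 = 0.41081 kg·m².
T = 2π√(I/(mgd)) = 2π√(0.41081/(0.9572 × 9.812 × 0.5349)) = 1.797 s.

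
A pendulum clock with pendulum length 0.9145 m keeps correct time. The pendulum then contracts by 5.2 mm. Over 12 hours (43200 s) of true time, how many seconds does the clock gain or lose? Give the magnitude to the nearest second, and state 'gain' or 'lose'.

T ∝ √L, so T'/T = √(0.90930/0.9145) = 0.997153.
In 43200 s of true time the clock registers 43200/0.997153 = 43323.3 s, so it gains 123 s.

gain 123 s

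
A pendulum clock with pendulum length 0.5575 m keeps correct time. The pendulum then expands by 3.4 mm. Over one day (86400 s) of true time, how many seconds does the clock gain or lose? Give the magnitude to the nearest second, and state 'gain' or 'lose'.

T ∝ √L, so T'/T = √(0.56090/0.5575) = 1.00304.
In 86400 s of true time the clock registers 86400/1.00304 = 86137.7 s, so it loses 262 s.

lose 262 s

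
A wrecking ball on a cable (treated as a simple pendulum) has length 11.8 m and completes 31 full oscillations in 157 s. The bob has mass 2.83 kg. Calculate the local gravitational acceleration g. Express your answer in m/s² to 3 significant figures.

18.2 m/s²

T = 157/31 = 5.065 s.
From T = 2π√(L/g), g = 4π²L/T² = 4π² × 11.8/5.065² = 18.2 m/s².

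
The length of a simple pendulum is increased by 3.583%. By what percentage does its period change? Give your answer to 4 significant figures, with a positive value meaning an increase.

1.776%

T ∝ √L, so T'/T = √(1.0358) = 1.0178.
Percentage change in T = (1.0178 − 1) × 100% = 1.776%.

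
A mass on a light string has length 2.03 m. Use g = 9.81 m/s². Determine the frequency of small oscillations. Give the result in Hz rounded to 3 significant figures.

T = 2π√(L/g) = 2π√(2.03/9.81) = 2.858 s, so f = 1/T = 0.350 Hz.

0.350 Hz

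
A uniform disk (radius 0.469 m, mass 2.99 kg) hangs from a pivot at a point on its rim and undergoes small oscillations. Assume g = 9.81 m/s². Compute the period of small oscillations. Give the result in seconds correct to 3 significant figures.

I_cm = ½mr² = 0.3288 kg·m². The pivot is at distance d = 0.469 m from the centre of mass.
By the parallel-axis theorem, I = I_cm + md² = 0.3288 + 0.6577 = 0.9865 kg·m².
T = 2π√(I/(mgd)) = 2π√(0.9865/(2.99 × 9.81 × 0.469)) = 1.68 s.

1.68 s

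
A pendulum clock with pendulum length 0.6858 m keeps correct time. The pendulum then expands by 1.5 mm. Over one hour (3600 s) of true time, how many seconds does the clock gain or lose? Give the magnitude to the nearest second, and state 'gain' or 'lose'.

T ∝ √L, so T'/T = √(0.68730/0.6858) = 1.00109.
In 3600 s of true time the clock registers 3600/1.00109 = 3596.1 s, so it loses 4 s.

lose 4 s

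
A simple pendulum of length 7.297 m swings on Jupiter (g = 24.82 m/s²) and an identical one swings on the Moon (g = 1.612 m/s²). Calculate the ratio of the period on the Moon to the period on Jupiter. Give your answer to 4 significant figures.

3.924

T ∝ 1/√g, so T₂/T₁ = √(g₁/g₂) = √(24.82/1.612) = 3.924.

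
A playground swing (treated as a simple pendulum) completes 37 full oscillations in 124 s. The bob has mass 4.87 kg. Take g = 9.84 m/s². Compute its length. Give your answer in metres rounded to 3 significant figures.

T = 124/37 = 3.351 s.
From T = 2π√(L/g), L = gT²/(4π²) = 9.84 × 3.351²/(4π²) = 2.80 m.

2.80 m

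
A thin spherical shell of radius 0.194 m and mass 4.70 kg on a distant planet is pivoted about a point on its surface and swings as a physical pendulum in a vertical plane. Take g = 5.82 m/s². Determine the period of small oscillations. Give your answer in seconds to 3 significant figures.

I_cm = (2/3)mr² = 0.1179 kg·m². The pivot is at distance d = 0.194 m from the centre of mass.
By the parallel-axis theorem, I = I_cm + md² = 0.1179 + 0.1769 = 0.2948 kg·m².
T = 2π√(I/(mgd)) = 2π√(0.2948/(4.70 × 5.82 × 0.194)) = 1.48 s.

1.48 s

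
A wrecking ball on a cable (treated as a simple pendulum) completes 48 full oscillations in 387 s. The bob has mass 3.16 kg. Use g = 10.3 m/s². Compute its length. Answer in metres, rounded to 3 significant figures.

17.0 m

T = 387/48 = 8.062 s.
From T = 2π√(L/g), L = gT²/(4π²) = 10.3 × 8.062²/(4π²) = 17.0 m.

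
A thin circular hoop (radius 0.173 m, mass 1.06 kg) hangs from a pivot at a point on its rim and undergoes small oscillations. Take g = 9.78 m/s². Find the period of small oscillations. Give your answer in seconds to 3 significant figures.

1.18 s

I_cm = mr² = 0.03172 kg·m². The pivot is at distance d = 0.173 m from the centre of mass.
By the parallel-axis theorem, I = I_cm + md² = 0.03172 + 0.03172 = 0.06345 kg·m².
T = 2π√(I/(mgd)) = 2π√(0.06345/(1.06 × 9.78 × 0.173)) = 1.18 s.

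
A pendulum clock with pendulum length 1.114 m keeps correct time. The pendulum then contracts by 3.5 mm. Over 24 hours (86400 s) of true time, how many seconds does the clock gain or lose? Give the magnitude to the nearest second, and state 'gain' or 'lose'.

gain 136 s

T ∝ √L, so T'/T = √(1.11050/1.114) = 0.998428.
In 86400 s of true time the clock registers 86400/0.998428 = 86536.0 s, so it gains 136 s.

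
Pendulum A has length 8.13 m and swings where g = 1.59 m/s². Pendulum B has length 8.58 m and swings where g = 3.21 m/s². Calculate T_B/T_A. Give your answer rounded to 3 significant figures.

T = 2π√(L/g), so T_B/T_A = √((L_B/g_B)/(L_A/g_A)) = √((8.58/3.21)/(8.13/1.59)) = 0.723.

0.723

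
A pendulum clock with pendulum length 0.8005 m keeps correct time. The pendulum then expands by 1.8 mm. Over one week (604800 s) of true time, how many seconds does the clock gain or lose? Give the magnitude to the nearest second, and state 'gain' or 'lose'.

T ∝ √L, so T'/T = √(0.80230/0.8005) = 1.00112.
In 604800 s of true time the clock registers 604800/1.00112 = 604121.2 s, so it loses 679 s.

lose 679 s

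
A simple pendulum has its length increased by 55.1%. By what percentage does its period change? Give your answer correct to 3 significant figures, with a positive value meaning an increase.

T ∝ √L, so T'/T = √(1.551) = 1.245.
Percentage change in T = (1.245 − 1) × 100% = 24.5%.

24.5%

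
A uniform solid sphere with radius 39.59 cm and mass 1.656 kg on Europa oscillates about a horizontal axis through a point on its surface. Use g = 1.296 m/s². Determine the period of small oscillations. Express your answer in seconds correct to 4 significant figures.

4.109 s

I_cm = (2/5)mr² = 0.10382 kg·m². The pivot is at distance d = 0.3959 m from the centre of mass.
By the parallel-axis theorem, I = I_cm + md² = 0.10382 + 0.25956 = 0.36338 kg·m².
T = 2π√(I/(mgd)) = 2π√(0.36338/(1.656 × 1.296 × 0.3959)) = 4.109 s.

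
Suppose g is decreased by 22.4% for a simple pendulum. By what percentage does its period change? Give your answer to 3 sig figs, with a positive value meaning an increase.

T ∝ 1/√g, so T'/T = 1/√(0.7760) = 1.135.
Percentage change in T = (1.135 − 1) × 100% = 13.5%.

13.5%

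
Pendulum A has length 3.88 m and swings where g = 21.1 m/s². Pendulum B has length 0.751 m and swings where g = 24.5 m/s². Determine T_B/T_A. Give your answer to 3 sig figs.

0.408

T = 2π√(L/g), so T_B/T_A = √((L_B/g_B)/(L_A/g_A)) = √((0.751/24.5)/(3.88/21.1)) = 0.408.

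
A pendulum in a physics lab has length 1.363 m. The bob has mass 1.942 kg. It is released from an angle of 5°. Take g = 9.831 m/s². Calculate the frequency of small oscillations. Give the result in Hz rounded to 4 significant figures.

0.4274 Hz

T = 2π√(L/g) = 2π√(1.363/9.831) = 2.3395 s, so f = 1/T = 0.4274 Hz.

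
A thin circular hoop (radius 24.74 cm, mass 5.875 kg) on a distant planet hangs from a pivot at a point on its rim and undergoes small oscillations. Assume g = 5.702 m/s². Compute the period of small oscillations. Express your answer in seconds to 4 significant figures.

1.851 s

I_cm = mr² = 0.35959 kg·m². The pivot is at distance d = 0.2474 m from the centre of mass.
By the parallel-axis theorem, I = I_cm + md² = 0.35959 + 0.35959 = 0.71918 kg·m².
T = 2π√(I/(mgd)) = 2π√(0.71918/(5.875 × 5.702 × 0.2474)) = 1.851 s.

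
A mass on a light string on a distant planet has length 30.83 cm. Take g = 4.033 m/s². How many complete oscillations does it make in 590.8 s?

340

T = 2π√(L/g) = 2π√(0.3083/4.033) = 1.7372 s.
Number of complete oscillations = ⌊590.8/1.7372⌋ = ⌊340.09⌋ = 340.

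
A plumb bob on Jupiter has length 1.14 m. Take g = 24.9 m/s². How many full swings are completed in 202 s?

T = 2π√(L/g) = 2π√(1.14/24.9) = 1.344 s.
Number of complete oscillations = ⌊202/1.344⌋ = ⌊150.3⌋ = 150.

150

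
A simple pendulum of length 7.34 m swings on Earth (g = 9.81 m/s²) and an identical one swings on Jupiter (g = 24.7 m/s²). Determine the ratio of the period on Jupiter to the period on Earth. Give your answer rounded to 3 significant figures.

T ∝ 1/√g, so T₂/T₁ = √(g₁/g₂) = √(9.81/24.7) = 0.630.

0.630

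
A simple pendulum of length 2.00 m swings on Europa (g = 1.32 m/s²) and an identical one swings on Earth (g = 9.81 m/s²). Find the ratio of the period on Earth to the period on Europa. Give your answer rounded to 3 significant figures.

T ∝ 1/√g, so T₂/T₁ = √(g₁/g₂) = √(1.32/9.81) = 0.367.

0.367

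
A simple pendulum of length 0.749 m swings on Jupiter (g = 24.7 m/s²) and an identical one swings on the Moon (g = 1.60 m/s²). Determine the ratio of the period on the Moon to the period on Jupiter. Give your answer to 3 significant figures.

T ∝ 1/√g, so T₂/T₁ = √(g₁/g₂) = √(24.7/1.60) = 3.93.

3.93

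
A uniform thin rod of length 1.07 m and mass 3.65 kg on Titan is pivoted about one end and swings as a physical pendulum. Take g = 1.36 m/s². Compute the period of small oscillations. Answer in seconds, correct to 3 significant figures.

For a physical pendulum T = 2π√(I/(mgd)), with d = 0.5350 m from pivot to centre of mass.
I_cm = mL²/12 = 3.65 × 1.07²/12 = 0.3482 kg·m²; I = I_cm + md² = 0.3482 + 3.65 × 0.5350² = 1.393 kg·m².
T = 2π√(1.393/(3.65 × 1.36 × 0.5350)) = 4.55 s.

4.55 s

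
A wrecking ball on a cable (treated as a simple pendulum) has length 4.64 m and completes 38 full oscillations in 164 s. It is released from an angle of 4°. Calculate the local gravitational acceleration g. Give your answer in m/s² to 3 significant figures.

T = 164/38 = 4.316 s.
From T = 2π√(L/g), g = 4π²L/T² = 4π² × 4.64/4.316² = 9.83 m/s².

9.83 m/s²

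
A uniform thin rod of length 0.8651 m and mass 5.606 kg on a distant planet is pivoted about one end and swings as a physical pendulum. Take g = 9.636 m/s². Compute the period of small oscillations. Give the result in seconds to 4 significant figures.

1.537 s

For a physical pendulum T = 2π√(I/(mgd)), with d = 0.43255 m from pivot to centre of mass.
I_cm = mL²/12 = 5.606 × 0.8651²/12 = 0.34963 kg·m²; I = I_cm + md² = 0.34963 + 5.606 × 0.43255² = 1.3985 kg·m².
T = 2π√(1.3985/(5.606 × 9.636 × 0.43255)) = 1.537 s.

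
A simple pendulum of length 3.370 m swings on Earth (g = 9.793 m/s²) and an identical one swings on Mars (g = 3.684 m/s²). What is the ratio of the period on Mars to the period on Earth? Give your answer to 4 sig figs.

T ∝ 1/√g, so T₂/T₁ = √(g₁/g₂) = √(9.793/3.684) = 1.630.

1.630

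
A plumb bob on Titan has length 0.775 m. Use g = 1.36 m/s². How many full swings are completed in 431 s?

T = 2π√(L/g) = 2π√(0.775/1.36) = 4.743 s.
Number of complete oscillations = ⌊431/4.743⌋ = ⌊90.87⌋ = 90.

90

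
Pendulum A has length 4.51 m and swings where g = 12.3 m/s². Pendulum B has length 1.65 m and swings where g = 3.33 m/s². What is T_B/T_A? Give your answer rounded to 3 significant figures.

1.16

T = 2π√(L/g), so T_B/T_A = √((L_B/g_B)/(L_A/g_A)) = √((1.65/3.33)/(4.51/12.3)) = 1.16.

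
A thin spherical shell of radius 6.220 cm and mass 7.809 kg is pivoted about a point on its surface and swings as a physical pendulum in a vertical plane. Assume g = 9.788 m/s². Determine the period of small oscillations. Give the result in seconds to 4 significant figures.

I_cm = (2/3)mr² = 0.020141 kg·m². The pivot is at distance d = 0.06220 m from the centre of mass.
By the parallel-axis theorem, I = I_cm + md² = 0.020141 + 0.030212 = 0.050353 kg·m².
T = 2π√(I/(mgd)) = 2π√(0.050353/(7.809 × 9.788 × 0.06220)) = 0.6466 s.

0.6466 s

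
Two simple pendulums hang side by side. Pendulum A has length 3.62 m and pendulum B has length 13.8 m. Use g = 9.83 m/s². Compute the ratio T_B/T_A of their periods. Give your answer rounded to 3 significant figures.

1.95

T ∝ √L, so T_B/T_A = √(L_B/L_A) = √(13.8/3.62) = 1.95.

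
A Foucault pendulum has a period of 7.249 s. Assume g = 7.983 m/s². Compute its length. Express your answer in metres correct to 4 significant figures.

10.63 m

From T = 2π√(L/g), L = gT²/(4π²) = 7.983 × 7.2490²/(4π²) = 10.63 m.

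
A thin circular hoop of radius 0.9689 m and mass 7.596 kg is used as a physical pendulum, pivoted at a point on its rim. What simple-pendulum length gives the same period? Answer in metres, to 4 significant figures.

The equivalent simple-pendulum length is L_eq = I/(md), where I is about the pivot and d = 0.96890 m.
I_cm = mR² = 7.1309 kg·m², so I = I_cm + md² = 7.1309 + 7.1309 = 14.262 kg·m².
L_eq = 14.262/(7.596 × 0.96890) = 1.938 m.

1.938 m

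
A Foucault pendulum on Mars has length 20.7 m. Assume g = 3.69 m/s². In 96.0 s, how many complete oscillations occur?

6

T = 2π√(L/g) = 2π√(20.7/3.69) = 14.88 s.
Number of complete oscillations = ⌊96.0/14.88⌋ = ⌊6.451⌋ = 6.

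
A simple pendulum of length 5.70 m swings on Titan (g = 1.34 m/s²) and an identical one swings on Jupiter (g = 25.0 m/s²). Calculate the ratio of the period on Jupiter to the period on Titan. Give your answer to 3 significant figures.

0.232

T ∝ 1/√g, so T₂/T₁ = √(g₁/g₂) = √(1.34/25.0) = 0.232.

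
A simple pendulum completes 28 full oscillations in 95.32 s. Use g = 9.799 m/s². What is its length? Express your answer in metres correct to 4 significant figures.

T = 95.32/28 = 3.4043 s.
From T = 2π√(L/g), L = gT²/(4π²) = 9.799 × 3.4043²/(4π²) = 2.877 m.

2.877 m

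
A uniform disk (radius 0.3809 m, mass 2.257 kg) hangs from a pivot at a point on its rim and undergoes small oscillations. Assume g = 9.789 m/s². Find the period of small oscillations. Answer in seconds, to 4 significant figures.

1.518 s

I_cm = ½mr² = 0.16373 kg·m². The pivot is at distance d = 0.3809 m from the centre of mass.
By the parallel-axis theorem, I = I_cm + md² = 0.16373 + 0.32746 = 0.49118 kg·m².
T = 2π√(I/(mgd)) = 2π√(0.49118/(2.257 × 9.789 × 0.3809)) = 1.518 s.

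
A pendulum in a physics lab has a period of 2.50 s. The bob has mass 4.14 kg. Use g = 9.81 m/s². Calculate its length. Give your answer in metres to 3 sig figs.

1.55 m

From T = 2π√(L/g), L = gT²/(4π²) = 9.81 × 2.500²/(4π²) = 1.55 m.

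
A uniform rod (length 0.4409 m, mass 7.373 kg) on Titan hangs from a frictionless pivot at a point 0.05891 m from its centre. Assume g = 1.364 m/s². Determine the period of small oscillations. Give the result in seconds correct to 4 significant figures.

3.109 s

For a physical pendulum T = 2π√(I/(mgd)), with d = 0.058910 m from pivot to centre of mass.
I_cm = mL²/12 = 7.373 × 0.4409²/12 = 0.11944 kg·m²; I = I_cm + md² = 0.11944 + 7.373 × 0.058910² = 0.14503 kg·m².
T = 2π√(0.14503/(7.373 × 1.364 × 0.058910)) = 3.109 s.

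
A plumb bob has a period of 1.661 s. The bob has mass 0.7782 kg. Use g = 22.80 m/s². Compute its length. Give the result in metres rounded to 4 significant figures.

From T = 2π√(L/g), L = gT²/(4π²) = 22.80 × 1.6610²/(4π²) = 1.593 m.

1.593 m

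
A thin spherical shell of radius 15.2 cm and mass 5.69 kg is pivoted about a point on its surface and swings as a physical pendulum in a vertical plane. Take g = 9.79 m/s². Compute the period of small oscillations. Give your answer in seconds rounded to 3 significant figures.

I_cm = (2/3)mr² = 0.08764 kg·m². The pivot is at distance d = 0.152 m from the centre of mass.
By the parallel-axis theorem, I = I_cm + md² = 0.08764 + 0.1315 = 0.2191 kg·m².
T = 2π√(I/(mgd)) = 2π√(0.2191/(5.69 × 9.79 × 0.152)) = 1.01 s.

1.01 s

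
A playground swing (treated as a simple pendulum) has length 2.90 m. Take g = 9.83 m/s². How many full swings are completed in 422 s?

T = 2π√(L/g) = 2π√(2.90/9.83) = 3.413 s.
Number of complete oscillations = ⌊422/3.413⌋ = ⌊123.7⌋ = 123.

123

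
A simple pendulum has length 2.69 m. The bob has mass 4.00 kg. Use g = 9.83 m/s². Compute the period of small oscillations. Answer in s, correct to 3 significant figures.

3.29 s

T = 2π√(L/g) = 2π√(2.69/9.83) = 2π × 0.5231 = 3.29 s.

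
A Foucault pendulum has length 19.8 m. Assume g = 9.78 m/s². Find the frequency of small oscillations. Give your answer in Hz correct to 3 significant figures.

0.112 Hz

T = 2π√(L/g) = 2π√(19.8/9.78) = 8.940 s, so f = 1/T = 0.112 Hz.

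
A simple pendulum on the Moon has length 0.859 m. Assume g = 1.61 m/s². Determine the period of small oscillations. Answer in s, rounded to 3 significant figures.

4.59 s

T = 2π√(L/g) = 2π√(0.859/1.61) = 2π × 0.7304 = 4.59 s.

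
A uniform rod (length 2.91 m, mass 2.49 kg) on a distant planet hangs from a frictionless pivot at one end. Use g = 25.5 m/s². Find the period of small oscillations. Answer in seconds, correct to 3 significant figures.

1.73 s

For a physical pendulum T = 2π√(I/(mgd)), with d = 1.455 m from pivot to centre of mass.
I_cm = mL²/12 = 2.49 × 2.91²/12 = 1.757 kg·m²; I = I_cm + md² = 1.757 + 2.49 × 1.455² = 7.029 kg·m².
T = 2π√(7.029/(2.49 × 25.5 × 1.455)) = 1.73 s.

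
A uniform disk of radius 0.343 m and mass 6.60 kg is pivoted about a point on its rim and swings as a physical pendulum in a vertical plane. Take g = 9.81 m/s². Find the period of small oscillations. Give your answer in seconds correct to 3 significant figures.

1.44 s

I_cm = ½mr² = 0.3882 kg·m². The pivot is at distance d = 0.343 m from the centre of mass.
By the parallel-axis theorem, I = I_cm + md² = 0.3882 + 0.7765 = 1.165 kg·m².
T = 2π√(I/(mgd)) = 2π√(1.165/(6.60 × 9.81 × 0.343)) = 1.44 s.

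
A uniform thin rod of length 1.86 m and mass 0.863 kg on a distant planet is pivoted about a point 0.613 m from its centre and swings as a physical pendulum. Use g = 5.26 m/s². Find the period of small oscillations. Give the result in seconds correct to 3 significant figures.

2.85 s

For a physical pendulum T = 2π√(I/(mgd)), with d = 0.6130 m from pivot to centre of mass.
I_cm = mL²/12 = 0.863 × 1.86²/12 = 0.2488 kg·m²; I = I_cm + md² = 0.2488 + 0.863 × 0.6130² = 0.5731 kg·m².
T = 2π√(0.5731/(0.863 × 5.26 × 0.6130)) = 2.85 s.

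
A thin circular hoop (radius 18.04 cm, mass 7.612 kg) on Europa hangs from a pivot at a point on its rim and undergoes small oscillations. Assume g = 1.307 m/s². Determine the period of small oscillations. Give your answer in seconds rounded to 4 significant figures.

3.301 s

I_cm = mr² = 0.24773 kg·m². The pivot is at distance d = 0.1804 m from the centre of mass.
By the parallel-axis theorem, I = I_cm + md² = 0.24773 + 0.24773 = 0.49545 kg·m².
T = 2π√(I/(mgd)) = 2π√(0.49545/(7.612 × 1.307 × 0.1804)) = 3.301 s.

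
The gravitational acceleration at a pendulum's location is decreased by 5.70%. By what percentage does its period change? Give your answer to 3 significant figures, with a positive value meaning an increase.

2.98%

T ∝ 1/√g, so T'/T = 1/√(0.9430) = 1.030.
Percentage change in T = (1.030 − 1) × 100% = 2.98%.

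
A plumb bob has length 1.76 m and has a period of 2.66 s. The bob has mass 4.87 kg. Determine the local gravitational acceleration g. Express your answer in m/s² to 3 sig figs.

9.82 m/s²

From T = 2π√(L/g), g = 4π²L/T² = 4π² × 1.76/2.660² = 9.82 m/s².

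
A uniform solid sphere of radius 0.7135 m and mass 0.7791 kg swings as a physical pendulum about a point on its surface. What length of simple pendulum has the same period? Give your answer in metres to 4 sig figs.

0.9989 m

The equivalent simple-pendulum length is L_eq = I/(md), where I is about the pivot and d = 0.71350 m.
I_cm = (2/5)mR² = 0.15865 kg·m², so I = I_cm + md² = 0.15865 + 0.39663 = 0.55528 kg·m².
L_eq = 0.55528/(0.7791 × 0.71350) = 0.9989 m.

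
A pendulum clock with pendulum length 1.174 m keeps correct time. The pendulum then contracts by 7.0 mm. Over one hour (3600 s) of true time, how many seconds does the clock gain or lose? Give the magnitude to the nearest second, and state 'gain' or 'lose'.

gain 11 s

T ∝ √L, so T'/T = √(1.16700/1.174) = 0.997014.
In 3600 s of true time the clock registers 3600/0.997014 = 3610.8 s, so it gains 11 s.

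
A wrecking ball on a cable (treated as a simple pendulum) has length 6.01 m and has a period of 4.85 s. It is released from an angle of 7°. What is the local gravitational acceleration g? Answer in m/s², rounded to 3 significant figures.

10.1 m/s²

From T = 2π√(L/g), g = 4π²L/T² = 4π² × 6.01/4.850² = 10.1 m/s².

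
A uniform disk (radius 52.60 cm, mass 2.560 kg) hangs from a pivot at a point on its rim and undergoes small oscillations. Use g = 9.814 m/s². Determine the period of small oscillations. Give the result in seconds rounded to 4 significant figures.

1.782 s

I_cm = ½mr² = 0.35415 kg·m². The pivot is at distance d = 0.5260 m from the centre of mass.
By the parallel-axis theorem, I = I_cm + md² = 0.35415 + 0.70829 = 1.0624 kg·m².
T = 2π√(I/(mgd)) = 2π√(1.0624/(2.560 × 9.814 × 0.5260)) = 1.782 s.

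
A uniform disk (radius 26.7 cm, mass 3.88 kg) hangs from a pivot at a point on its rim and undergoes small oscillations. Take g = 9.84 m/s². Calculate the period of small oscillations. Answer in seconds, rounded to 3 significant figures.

I_cm = ½mr² = 0.1383 kg·m². The pivot is at distance d = 0.267 m from the centre of mass.
By the parallel-axis theorem, I = I_cm + md² = 0.1383 + 0.2766 = 0.4149 kg·m².
T = 2π√(I/(mgd)) = 2π√(0.4149/(3.88 × 9.84 × 0.267)) = 1.27 s.

1.27 s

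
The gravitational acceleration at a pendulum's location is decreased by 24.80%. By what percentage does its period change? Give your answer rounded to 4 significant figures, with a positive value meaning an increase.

T ∝ 1/√g, so T'/T = 1/√(0.75200) = 1.1532.
Percentage change in T = (1.1532 − 1) × 100% = 15.32%.

15.32%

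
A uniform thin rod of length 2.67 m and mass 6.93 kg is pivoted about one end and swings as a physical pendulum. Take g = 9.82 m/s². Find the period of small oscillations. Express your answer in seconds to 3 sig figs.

2.68 s

For a physical pendulum T = 2π√(I/(mgd)), with d = 1.335 m from pivot to centre of mass.
I_cm = mL²/12 = 6.93 × 2.67²/12 = 4.117 kg·m²; I = I_cm + md² = 4.117 + 6.93 × 1.335² = 16.47 kg·m².
T = 2π√(16.47/(6.93 × 9.82 × 1.335)) = 2.68 s.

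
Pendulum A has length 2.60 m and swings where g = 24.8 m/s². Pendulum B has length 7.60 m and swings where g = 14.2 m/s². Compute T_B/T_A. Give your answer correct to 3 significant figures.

2.26

T = 2π√(L/g), so T_B/T_A = √((L_B/g_B)/(L_A/g_A)) = √((7.60/14.2)/(2.60/24.8)) = 2.26.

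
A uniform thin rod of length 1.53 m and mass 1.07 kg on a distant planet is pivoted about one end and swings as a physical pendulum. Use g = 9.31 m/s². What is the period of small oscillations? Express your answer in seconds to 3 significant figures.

For a physical pendulum T = 2π√(I/(mgd)), with d = 0.7650 m from pivot to centre of mass.
I_cm = mL²/12 = 1.07 × 1.53²/12 = 0.2087 kg·m²; I = I_cm + md² = 0.2087 + 1.07 × 0.7650² = 0.8349 kg·m².
T = 2π√(0.8349/(1.07 × 9.31 × 0.7650)) = 2.08 s.

2.08 s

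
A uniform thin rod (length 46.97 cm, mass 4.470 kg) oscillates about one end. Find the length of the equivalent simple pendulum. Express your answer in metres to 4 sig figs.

0.3131 m

The equivalent simple-pendulum length is L_eq = I/(md), where I is about the pivot and d = 0.23485 m.
I_cm = (1/12)mL² = 0.082180 kg·m², so I = I_cm + md² = 0.082180 + 0.24654 = 0.32872 kg·m².
L_eq = 0.32872/(4.470 × 0.23485) = 0.3131 m.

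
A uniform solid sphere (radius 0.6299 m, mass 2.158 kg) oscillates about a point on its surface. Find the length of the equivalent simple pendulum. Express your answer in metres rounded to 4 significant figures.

The equivalent simple-pendulum length is L_eq = I/(md), where I is about the pivot and d = 0.62990 m.
I_cm = (2/5)mR² = 0.34250 kg·m², so I = I_cm + md² = 0.34250 + 0.85624 = 1.1987 kg·m².
L_eq = 1.1987/(2.158 × 0.62990) = 0.8819 m.

0.8819 m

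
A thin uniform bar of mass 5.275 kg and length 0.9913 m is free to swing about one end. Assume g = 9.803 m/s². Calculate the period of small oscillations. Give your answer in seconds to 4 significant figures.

For a physical pendulum T = 2π√(I/(mgd)), with d = 0.49565 m from pivot to centre of mass.
I_cm = mL²/12 = 5.275 × 0.9913²/12 = 0.43197 kg·m²; I = I_cm + md² = 0.43197 + 5.275 × 0.49565² = 1.7279 kg·m².
T = 2π√(1.7279/(5.275 × 9.803 × 0.49565)) = 1.631 s.

1.631 s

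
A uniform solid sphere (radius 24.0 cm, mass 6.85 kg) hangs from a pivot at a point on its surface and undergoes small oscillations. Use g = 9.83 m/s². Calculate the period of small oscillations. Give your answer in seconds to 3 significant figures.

1.16 s

I_cm = (2/5)mr² = 0.1578 kg·m². The pivot is at distance d = 0.240 m from the centre of mass.
By the parallel-axis theorem, I = I_cm + md² = 0.1578 + 0.3946 = 0.5524 kg·m².
T = 2π√(I/(mgd)) = 2π√(0.5524/(6.85 × 9.83 × 0.240)) = 1.16 s.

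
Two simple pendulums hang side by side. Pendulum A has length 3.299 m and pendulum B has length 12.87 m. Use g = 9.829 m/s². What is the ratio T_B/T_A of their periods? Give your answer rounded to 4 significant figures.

T ∝ √L, so T_B/T_A = √(L_B/L_A) = √(12.87/3.299) = 1.975.

1.975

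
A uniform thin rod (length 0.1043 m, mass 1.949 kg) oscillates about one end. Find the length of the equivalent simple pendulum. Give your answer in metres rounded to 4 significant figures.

The equivalent simple-pendulum length is L_eq = I/(md), where I is about the pivot and d = 0.052150 m.
I_cm = (1/12)mL² = 0.0017668 kg·m², so I = I_cm + md² = 0.0017668 + 0.0053005 = 0.0070674 kg·m².
L_eq = 0.0070674/(1.949 × 0.052150) = 0.06953 m.

0.06953 m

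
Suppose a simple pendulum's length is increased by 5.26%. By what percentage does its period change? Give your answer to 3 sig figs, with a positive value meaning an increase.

2.60%

T ∝ √L, so T'/T = √(1.053) = 1.026.
Percentage change in T = (1.026 − 1) × 100% = 2.60%.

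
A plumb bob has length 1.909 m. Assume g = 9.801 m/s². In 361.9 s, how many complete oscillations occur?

T = 2π√(L/g) = 2π√(1.909/9.801) = 2.7730 s.
Number of complete oscillations = ⌊361.9/2.7730⌋ = ⌊130.51⌋ = 130.

130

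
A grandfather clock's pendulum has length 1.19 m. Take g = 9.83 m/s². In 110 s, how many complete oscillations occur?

T = 2π√(L/g) = 2π√(1.19/9.83) = 2.186 s.
Number of complete oscillations = ⌊110/2.186⌋ = ⌊50.32⌋ = 50.

50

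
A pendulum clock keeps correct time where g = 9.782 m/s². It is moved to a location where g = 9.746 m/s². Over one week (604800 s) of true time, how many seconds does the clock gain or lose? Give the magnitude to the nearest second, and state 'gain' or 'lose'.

lose 1114 s

The clock's period scales as T ∝ 1/√g, so T'/T = √(9.782/9.746) = 1.00185.
In 604800 s of true time the clock registers 604800/1.00185 = 603686.1 s, so it loses 1114 s.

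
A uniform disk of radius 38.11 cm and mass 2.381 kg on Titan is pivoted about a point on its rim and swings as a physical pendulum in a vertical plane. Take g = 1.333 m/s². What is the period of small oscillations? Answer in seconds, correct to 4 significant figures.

I_cm = ½mr² = 0.17290 kg·m². The pivot is at distance d = 0.3811 m from the centre of mass.
By the parallel-axis theorem, I = I_cm + md² = 0.17290 + 0.34581 = 0.51871 kg·m².
T = 2π√(I/(mgd)) = 2π√(0.51871/(2.381 × 1.333 × 0.3811)) = 4.115 s.

4.115 s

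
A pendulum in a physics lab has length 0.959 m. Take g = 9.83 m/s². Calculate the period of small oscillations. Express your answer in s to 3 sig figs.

1.96 s

T = 2π√(L/g) = 2π√(0.959/9.83) = 2π × 0.3123 = 1.96 s.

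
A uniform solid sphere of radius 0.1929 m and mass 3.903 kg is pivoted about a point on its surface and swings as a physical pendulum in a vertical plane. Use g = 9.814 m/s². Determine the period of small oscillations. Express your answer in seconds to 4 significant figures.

1.042 s

I_cm = (2/5)mr² = 0.058093 kg·m². The pivot is at distance d = 0.1929 m from the centre of mass.
By the parallel-axis theorem, I = I_cm + md² = 0.058093 + 0.14523 = 0.20333 kg·m².
T = 2π√(I/(mgd)) = 2π√(0.20333/(3.903 × 9.814 × 0.1929)) = 1.042 s.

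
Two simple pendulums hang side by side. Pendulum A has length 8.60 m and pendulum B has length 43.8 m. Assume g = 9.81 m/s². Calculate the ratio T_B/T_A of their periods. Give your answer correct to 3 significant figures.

T ∝ √L, so T_B/T_A = √(L_B/L_A) = √(43.8/8.60) = 2.26.

2.26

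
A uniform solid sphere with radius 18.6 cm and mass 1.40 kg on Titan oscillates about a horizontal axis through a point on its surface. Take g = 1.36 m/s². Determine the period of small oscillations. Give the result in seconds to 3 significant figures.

2.75 s

I_cm = (2/5)mr² = 0.01937 kg·m². The pivot is at distance d = 0.186 m from the centre of mass.
By the parallel-axis theorem, I = I_cm + md² = 0.01937 + 0.04843 = 0.06781 kg·m².
T = 2π√(I/(mgd)) = 2π√(0.06781/(1.40 × 1.36 × 0.186)) = 2.75 s.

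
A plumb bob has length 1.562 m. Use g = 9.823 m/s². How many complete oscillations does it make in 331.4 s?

132

T = 2π√(L/g) = 2π√(1.562/9.823) = 2.5055 s.
Number of complete oscillations = ⌊331.4/2.5055⌋ = ⌊132.27⌋ = 132.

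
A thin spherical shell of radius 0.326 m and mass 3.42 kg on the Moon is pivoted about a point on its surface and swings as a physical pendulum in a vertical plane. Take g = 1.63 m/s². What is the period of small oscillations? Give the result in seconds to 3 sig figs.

I_cm = (2/3)mr² = 0.2423 kg·m². The pivot is at distance d = 0.326 m from the centre of mass.
By the parallel-axis theorem, I = I_cm + md² = 0.2423 + 0.3635 = 0.6058 kg·m².
T = 2π√(I/(mgd)) = 2π√(0.6058/(3.42 × 1.63 × 0.326)) = 3.63 s.

3.63 s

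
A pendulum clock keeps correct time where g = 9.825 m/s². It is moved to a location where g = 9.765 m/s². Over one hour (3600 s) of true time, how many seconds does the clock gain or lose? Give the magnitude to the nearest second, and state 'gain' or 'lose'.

lose 11 s

The clock's period scales as T ∝ 1/√g, so T'/T = √(9.825/9.765) = 1.00307.
In 3600 s of true time the clock registers 3600/1.00307 = 3589.0 s, so it loses 11 s.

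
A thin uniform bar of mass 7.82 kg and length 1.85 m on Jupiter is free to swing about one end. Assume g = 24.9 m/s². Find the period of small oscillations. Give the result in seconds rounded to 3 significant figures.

1.40 s

For a physical pendulum T = 2π√(I/(mgd)), with d = 0.9250 m from pivot to centre of mass.
I_cm = mL²/12 = 7.82 × 1.85²/12 = 2.230 kg·m²; I = I_cm + md² = 2.230 + 7.82 × 0.9250² = 8.921 kg·m².
T = 2π√(8.921/(7.82 × 24.9 × 0.9250)) = 1.40 s.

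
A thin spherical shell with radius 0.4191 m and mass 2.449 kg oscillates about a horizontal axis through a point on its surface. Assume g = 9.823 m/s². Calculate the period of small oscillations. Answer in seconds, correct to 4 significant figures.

1.675 s

I_cm = (2/3)mr² = 0.28677 kg·m². The pivot is at distance d = 0.4191 m from the centre of mass.
By the parallel-axis theorem, I = I_cm + md² = 0.28677 + 0.43015 = 0.71692 kg·m².
T = 2π√(I/(mgd)) = 2π√(0.71692/(2.449 × 9.823 × 0.4191)) = 1.675 s.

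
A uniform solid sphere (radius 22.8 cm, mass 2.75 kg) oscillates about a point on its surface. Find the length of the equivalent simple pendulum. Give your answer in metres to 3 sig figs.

0.319 m

The equivalent simple-pendulum length is L_eq = I/(md), where I is about the pivot and d = 0.2280 m.
I_cm = (2/5)mR² = 0.05718 kg·m², so I = I_cm + md² = 0.05718 + 0.1430 = 0.2001 kg·m².
L_eq = 0.2001/(2.75 × 0.2280) = 0.319 m.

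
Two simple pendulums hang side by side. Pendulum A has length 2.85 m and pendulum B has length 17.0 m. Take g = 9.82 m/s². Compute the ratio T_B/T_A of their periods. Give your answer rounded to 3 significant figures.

2.44

T ∝ √L, so T_B/T_A = √(L_B/L_A) = √(17.0/2.85) = 2.44.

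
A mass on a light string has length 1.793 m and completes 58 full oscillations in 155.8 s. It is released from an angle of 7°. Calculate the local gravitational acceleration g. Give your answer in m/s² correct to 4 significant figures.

T = 155.8/58 = 2.6862 s.
From T = 2π√(L/g), g = 4π²L/T² = 4π² × 1.793/2.6862² = 9.810 m/s².

9.810 m/s²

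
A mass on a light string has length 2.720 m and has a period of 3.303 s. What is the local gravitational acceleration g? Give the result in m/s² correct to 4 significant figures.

From T = 2π√(L/g), g = 4π²L/T² = 4π² × 2.720/3.3030² = 9.843 m/s².

9.843 m/s²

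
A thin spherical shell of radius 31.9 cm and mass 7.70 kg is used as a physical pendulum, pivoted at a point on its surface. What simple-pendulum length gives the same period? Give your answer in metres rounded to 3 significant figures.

The equivalent simple-pendulum length is L_eq = I/(md), where I is about the pivot and d = 0.3190 m.
I_cm = (2/3)mR² = 0.5224 kg·m², so I = I_cm + md² = 0.5224 + 0.7836 = 1.306 kg·m².
L_eq = 1.306/(7.70 × 0.3190) = 0.532 m.

0.532 m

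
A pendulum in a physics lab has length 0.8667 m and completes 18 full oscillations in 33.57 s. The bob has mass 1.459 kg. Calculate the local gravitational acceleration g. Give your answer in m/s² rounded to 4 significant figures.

9.837 m/s²

T = 33.57/18 = 1.8650 s.
From T = 2π√(L/g), g = 4π²L/T² = 4π² × 0.8667/1.8650² = 9.837 m/s².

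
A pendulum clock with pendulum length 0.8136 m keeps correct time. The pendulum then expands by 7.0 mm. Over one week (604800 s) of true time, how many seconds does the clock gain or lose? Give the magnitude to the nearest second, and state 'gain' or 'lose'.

lose 2585 s

T ∝ √L, so T'/T = √(0.82060/0.8136) = 1.00429.
In 604800 s of true time the clock registers 604800/1.00429 = 602214.9 s, so it loses 2585 s.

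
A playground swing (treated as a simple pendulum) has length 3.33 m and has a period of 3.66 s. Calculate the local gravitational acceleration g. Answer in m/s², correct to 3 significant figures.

9.81 m/s²

From T = 2π√(L/g), g = 4π²L/T² = 4π² × 3.33/3.660² = 9.81 m/s².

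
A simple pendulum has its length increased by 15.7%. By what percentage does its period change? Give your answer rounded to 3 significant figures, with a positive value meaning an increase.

T ∝ √L, so T'/T = √(1.157) = 1.076.
Percentage change in T = (1.076 − 1) × 100% = 7.56%.

7.56%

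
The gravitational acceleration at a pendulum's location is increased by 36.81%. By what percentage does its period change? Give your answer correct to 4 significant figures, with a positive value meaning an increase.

-14.50%

T ∝ 1/√g, so T'/T = 1/√(1.3681) = 0.85495.
Percentage change in T = (0.85495 − 1) × 100% = -14.50%.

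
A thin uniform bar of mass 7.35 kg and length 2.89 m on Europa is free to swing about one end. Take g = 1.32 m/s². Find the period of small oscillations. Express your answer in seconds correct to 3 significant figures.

7.59 s

For a physical pendulum T = 2π√(I/(mgd)), with d = 1.445 m from pivot to centre of mass.
I_cm = mL²/12 = 7.35 × 2.89²/12 = 5.116 kg·m²; I = I_cm + md² = 5.116 + 7.35 × 1.445² = 20.46 kg·m².
T = 2π√(20.46/(7.35 × 1.32 × 1.445)) = 7.59 s.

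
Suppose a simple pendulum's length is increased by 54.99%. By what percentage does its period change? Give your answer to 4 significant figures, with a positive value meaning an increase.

T ∝ √L, so T'/T = √(1.5499) = 1.2449.
Percentage change in T = (1.2449 − 1) × 100% = 24.49%.

24.49%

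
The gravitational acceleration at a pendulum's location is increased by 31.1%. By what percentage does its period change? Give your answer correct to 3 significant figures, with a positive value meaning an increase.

-12.7%

T ∝ 1/√g, so T'/T = 1/√(1.311) = 0.8734.
Percentage change in T = (0.8734 − 1) × 100% = -12.7%.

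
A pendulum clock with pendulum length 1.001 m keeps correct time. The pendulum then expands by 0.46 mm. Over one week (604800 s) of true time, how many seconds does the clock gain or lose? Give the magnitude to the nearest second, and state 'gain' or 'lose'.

lose 139 s

T ∝ √L, so T'/T = √(1.00146/1.001) = 1.00023.
In 604800 s of true time the clock registers 604800/1.00023 = 604661.1 s, so it loses 139 s.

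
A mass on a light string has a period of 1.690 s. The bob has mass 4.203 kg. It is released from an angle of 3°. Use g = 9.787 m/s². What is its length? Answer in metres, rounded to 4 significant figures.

From T = 2π√(L/g), L = gT²/(4π²) = 9.787 × 1.6900²/(4π²) = 0.7080 m.

0.7080 m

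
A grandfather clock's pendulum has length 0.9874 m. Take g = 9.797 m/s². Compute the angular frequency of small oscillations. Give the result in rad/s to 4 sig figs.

ω = √(g/L) = √(9.797/0.9874) = 3.150 rad/s.

3.150 rad/s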